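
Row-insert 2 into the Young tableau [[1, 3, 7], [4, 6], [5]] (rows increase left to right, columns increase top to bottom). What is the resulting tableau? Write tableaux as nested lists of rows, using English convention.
[[1, 2, 7], [3, 6], [4], [5]]

In row 1, 2 replaces 3 (the leftmost entry greater than 2); 3 is bumped to row 2. In row 2, 3 replaces 4 (the leftmost entry greater than 3); 4 is bumped to row 3. In row 3, 4 replaces 5 (the leftmost entry greater than 4); 5 is bumped to row 4. 5 starts a new row 4. The new tableau is [[1, 2, 7], [3, 6], [4], [5]].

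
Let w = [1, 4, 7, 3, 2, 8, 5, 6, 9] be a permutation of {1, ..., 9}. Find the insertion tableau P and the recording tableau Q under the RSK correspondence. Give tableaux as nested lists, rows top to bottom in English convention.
Insert each entry of the permutation into P by Schensted row insertion, recording in Q the position of each new cell.

Insert 1: appended to row 1. P = [[1]].
Insert 4: appended to row 1. P = [[1, 4]].
Insert 7: appended to row 1. P = [[1, 4, 7]].
Insert 3: 3 bumps 4 from row 1; 4 starts row 2. P = [[1, 3, 7], [4]].
Insert 2: 2 bumps 3 from row 1; 3 bumps 4 from row 2; 4 starts row 3. P = [[1, 2, 7], [3], [4]].
Insert 8: appended to row 1. P = [[1, 2, 7, 8], [3], [4]].
Insert 5: 5 bumps 7 from row 1; 7 appends to row 2. P = [[1, 2, 5, 8], [3, 7], [4]].
Insert 6: 6 bumps 8 from row 1; 8 appends to row 2. P = [[1, 2, 5, 6], [3, 7, 8], [4]].
Insert 9: appended to row 1. P = [[1, 2, 5, 6, 9], [3, 7, 8], [4]].

So P = [[1, 2, 5, 6, 9], [3, 7, 8], [4]], Q = [[1, 2, 3, 6, 9], [4, 7, 8], [5]].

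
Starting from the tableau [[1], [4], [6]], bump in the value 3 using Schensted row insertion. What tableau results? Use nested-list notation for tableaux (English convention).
3 is larger than every entry of row 1, so it is appended to row 1. The new tableau is [[1, 3], [4], [6]].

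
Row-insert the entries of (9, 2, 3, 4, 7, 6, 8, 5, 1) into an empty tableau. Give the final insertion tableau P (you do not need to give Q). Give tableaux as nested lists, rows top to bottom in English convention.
P = [[1, 3, 4, 5, 8], [2], [6], [7], [9]]

Insert 9: appended to row 1. P = [[9]].
Insert 2: 2 bumps 9 from row 1; 9 starts row 2. P = [[2], [9]].
Insert 3: appended to row 1. P = [[2, 3], [9]].
Insert 4: appended to row 1. P = [[2, 3, 4], [9]].
Insert 7: appended to row 1. P = [[2, 3, 4, 7], [9]].
Insert 6: 6 bumps 7 from row 1; 7 bumps 9 from row 2; 9 starts row 3. P = [[2, 3, 4, 6], [7], [9]].
Insert 8: appended to row 1. P = [[2, 3, 4, 6, 8], [7], [9]].
Insert 5: 5 bumps 6 from row 1; 6 bumps 7 from row 2; 7 bumps 9 from row 3; 9 starts row 4. P = [[2, 3, 4, 5, 8], [6], [7], [9]].
Insert 1: 1 bumps 2 from row 1; 2 bumps 6 from row 2; 6 bumps 7 from row 3; 7 bumps 9 from row 4; 9 starts row 5. P = [[1, 3, 4, 5, 8], [2], [6], [7], [9]].

So P = [[1, 3, 4, 5, 8], [2], [6], [7], [9]].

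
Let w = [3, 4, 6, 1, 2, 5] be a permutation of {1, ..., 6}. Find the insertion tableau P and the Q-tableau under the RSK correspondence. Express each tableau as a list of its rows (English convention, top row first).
P = [[1, 2, 5], [3, 4, 6]], Q = [[1, 2, 3], [4, 5, 6]]

Insert each entry of the permutation into P by Schensted row insertion, recording in Q the position of each new cell.

Insert 3: appended to row 1. P = [[3]].
Insert 4: appended to row 1. P = [[3, 4]].
Insert 6: appended to row 1. P = [[3, 4, 6]].
Insert 1: 1 bumps 3 from row 1; 3 starts row 2. P = [[1, 4, 6], [3]].
Insert 2: 2 bumps 4 from row 1; 4 appends to row 2. P = [[1, 2, 6], [3, 4]].
Insert 5: 5 bumps 6 from row 1; 6 appends to row 2. P = [[1, 2, 5], [3, 4, 6]].

So P = [[1, 2, 5], [3, 4, 6]], Q = [[1, 2, 3], [4, 5, 6]].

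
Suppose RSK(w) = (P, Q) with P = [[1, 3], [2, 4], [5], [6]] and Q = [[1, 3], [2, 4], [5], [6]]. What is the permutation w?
Reverse the RSK construction: for i from n down to 1, find the cell of Q containing i, remove the entry at that cell from P, and reverse-bump it up through P; the value ejected from row 1 is w(i).

Step i=6: Q has 6 at row 4, column 1; remove 6 from row 4 of P and reverse-bump: 6 enters row 3 and ejects 5; 5 enters row 2 and ejects 4; 4 enters row 1 and ejects 3. So w(6) = 3. P is now [[1, 4], [2, 5], [6]].
Step i=5: Q has 5 at row 3, column 1; remove 6 from row 3 of P and reverse-bump: 6 enters row 2 and ejects 5; 5 enters row 1 and ejects 4. So w(5) = 4. P is now [[1, 5], [2, 6]].
Step i=4: Q has 4 at row 2, column 2; remove 6 from row 2 of P and reverse-bump: 6 enters row 1 and ejects 5. So w(4) = 5. P is now [[1, 6], [2]].
Step i=3: Q has 3 at row 1, column 2; remove that cell from P, ejecting 6. So w(3) = 6. P is now [[1], [2]].
Step i=2: Q has 2 at row 2, column 1; remove 2 from row 2 of P and reverse-bump: 2 enters row 1 and ejects 1. So w(2) = 1. P is now [[2]].
Step i=1: Q has 1 at row 1, column 1; remove that cell from P, ejecting 2. So w(1) = 2. P is now [].

So w = 2 1 6 5 4 3.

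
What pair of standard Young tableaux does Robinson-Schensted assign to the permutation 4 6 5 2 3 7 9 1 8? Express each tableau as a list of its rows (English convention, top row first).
Insert each entry of the permutation into P by Schensted row insertion, recording in Q the position of each new cell.

After inserting 4: P = [[4]].
After inserting 6: P = [[4, 6]].
After inserting 5: P = [[4, 5], [6]].
After inserting 2: P = [[2, 5], [4], [6]].
After inserting 3: P = [[2, 3], [4, 5], [6]].
After inserting 7: P = [[2, 3, 7], [4, 5], [6]].
After inserting 9: P = [[2, 3, 7, 9], [4, 5], [6]].
After inserting 1: P = [[1, 3, 7, 9], [2, 5], [4], [6]].
After inserting 8: P = [[1, 3, 7, 8], [2, 5, 9], [4], [6]].

So P = [[1, 3, 7, 8], [2, 5, 9], [4], [6]], Q = [[1, 2, 6, 7], [3, 5, 9], [4], [8]].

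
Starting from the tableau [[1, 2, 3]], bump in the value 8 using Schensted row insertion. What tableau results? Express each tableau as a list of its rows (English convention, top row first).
[[1, 2, 3, 8]]

8 is larger than every entry of row 1, so it is appended to row 1. The new tableau is [[1, 2, 3, 8]].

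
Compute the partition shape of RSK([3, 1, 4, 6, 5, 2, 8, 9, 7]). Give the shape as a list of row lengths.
[5, 3, 1]

Row-insert each entry into an empty tableau.

After inserting 3: P = [[3]].
After inserting 1: P = [[1], [3]].
After inserting 4: P = [[1, 4], [3]].
After inserting 6: P = [[1, 4, 6], [3]].
After inserting 5: P = [[1, 4, 5], [3, 6]].
After inserting 2: P = [[1, 2, 5], [3, 4], [6]].
After inserting 8: P = [[1, 2, 5, 8], [3, 4], [6]].
After inserting 9: P = [[1, 2, 5, 8, 9], [3, 4], [6]].
After inserting 7: P = [[1, 2, 5, 7, 9], [3, 4, 8], [6]].

The final insertion tableau P = [[1, 2, 5, 7, 9], [3, 4, 8], [6]] has shape [5, 3, 1].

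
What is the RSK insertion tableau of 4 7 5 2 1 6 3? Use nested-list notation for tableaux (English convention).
Insert 4: appended to row 1. P = [[4]].
Insert 7: appended to row 1. P = [[4, 7]].
Insert 5: 5 bumps 7 from row 1; 7 starts row 2. P = [[4, 5], [7]].
Insert 2: 2 bumps 4 from row 1; 4 bumps 7 from row 2; 7 starts row 3. P = [[2, 5], [4], [7]].
Insert 1: 1 bumps 2 from row 1; 2 bumps 4 from row 2; 4 bumps 7 from row 3; 7 starts row 4. P = [[1, 5], [2], [4], [7]].
Insert 6: appended to row 1. P = [[1, 5, 6], [2], [4], [7]].
Insert 3: 3 bumps 5 from row 1; 5 appends to row 2. P = [[1, 3, 6], [2, 5], [4], [7]].

So P = [[1, 3, 6], [2, 5], [4], [7]].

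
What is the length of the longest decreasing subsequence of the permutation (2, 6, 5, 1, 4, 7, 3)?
4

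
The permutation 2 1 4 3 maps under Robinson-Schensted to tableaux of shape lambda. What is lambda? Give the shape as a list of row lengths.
Row-insert each entry into an empty tableau.

After inserting 2: P = [[2]].
After inserting 1: P = [[1], [2]].
After inserting 4: P = [[1, 4], [2]].
After inserting 3: P = [[1, 3], [2, 4]].

The final insertion tableau P = [[1, 3], [2, 4]] has shape [2, 2].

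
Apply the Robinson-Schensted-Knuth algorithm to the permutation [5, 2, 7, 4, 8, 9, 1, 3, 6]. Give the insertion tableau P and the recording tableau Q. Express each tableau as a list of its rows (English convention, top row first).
Insert each entry of the permutation into P by Schensted row insertion, recording in Q the position of each new cell.

After inserting 5: P = [[5]].
After inserting 2: P = [[2], [5]].
After inserting 7: P = [[2, 7], [5]].
After inserting 4: P = [[2, 4], [5, 7]].
After inserting 8: P = [[2, 4, 8], [5, 7]].
After inserting 9: P = [[2, 4, 8, 9], [5, 7]].
After inserting 1: P = [[1, 4, 8, 9], [2, 7], [5]].
After inserting 3: P = [[1, 3, 8, 9], [2, 4], [5, 7]].
After inserting 6: P = [[1, 3, 6, 9], [2, 4, 8], [5, 7]].

So P = [[1, 3, 6, 9], [2, 4, 8], [5, 7]], Q = [[1, 3, 5, 6], [2, 4, 9], [7, 8]].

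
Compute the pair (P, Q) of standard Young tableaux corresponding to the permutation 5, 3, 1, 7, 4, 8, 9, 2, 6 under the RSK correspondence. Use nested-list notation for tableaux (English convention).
P = [[1, 2, 6, 9], [3, 4, 8], [5, 7]], Q = [[1, 4, 6, 7], [2, 5, 9], [3, 8]]

Insert each entry of the permutation into P by Schensted row insertion, recording in Q the position of each new cell.

After inserting 5: P = [[5]].
After inserting 3: P = [[3], [5]].
After inserting 1: P = [[1], [3], [5]].
After inserting 7: P = [[1, 7], [3], [5]].
After inserting 4: P = [[1, 4], [3, 7], [5]].
After inserting 8: P = [[1, 4, 8], [3, 7], [5]].
After inserting 9: P = [[1, 4, 8, 9], [3, 7], [5]].
After inserting 2: P = [[1, 2, 8, 9], [3, 4], [5, 7]].
After inserting 6: P = [[1, 2, 6, 9], [3, 4, 8], [5, 7]].

So P = [[1, 2, 6, 9], [3, 4, 8], [5, 7]], Q = [[1, 4, 6, 7], [2, 5, 9], [3, 8]].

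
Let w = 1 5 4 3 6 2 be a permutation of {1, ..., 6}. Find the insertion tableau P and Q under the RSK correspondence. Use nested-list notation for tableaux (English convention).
Insert each entry of the permutation into P by Schensted row insertion, recording in Q the position of each new cell.

Insert 1: appended to row 1. P = [[1]].
Insert 5: appended to row 1. P = [[1, 5]].
Insert 4: 4 bumps 5 from row 1; 5 starts row 2. P = [[1, 4], [5]].
Insert 3: 3 bumps 4 from row 1; 4 bumps 5 from row 2; 5 starts row 3. P = [[1, 3], [4], [5]].
Insert 6: appended to row 1. P = [[1, 3, 6], [4], [5]].
Insert 2: 2 bumps 3 from row 1; 3 bumps 4 from row 2; 4 bumps 5 from row 3; 5 starts row 4. P = [[1, 2, 6], [3], [4], [5]].

So P = [[1, 2, 6], [3], [4], [5]], Q = [[1, 2, 5], [3], [4], [6]].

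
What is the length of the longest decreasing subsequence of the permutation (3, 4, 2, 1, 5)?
3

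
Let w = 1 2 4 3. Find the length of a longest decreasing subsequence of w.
2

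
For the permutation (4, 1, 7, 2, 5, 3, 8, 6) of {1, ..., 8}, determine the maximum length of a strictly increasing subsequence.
4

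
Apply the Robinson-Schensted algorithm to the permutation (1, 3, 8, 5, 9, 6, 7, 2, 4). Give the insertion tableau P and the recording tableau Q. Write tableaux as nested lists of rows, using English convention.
Insert each entry of the permutation into P by Schensted row insertion, recording in Q the position of each new cell.

Insert 1: appended to row 1. P = [[1]], Q = [[1]].
Insert 3: appended to row 1. P = [[1, 3]], Q = [[1, 2]].
Insert 8: appended to row 1. P = [[1, 3, 8]], Q = [[1, 2, 3]].
Insert 5: 5 bumps 8 from row 1; 8 starts row 2. P = [[1, 3, 5], [8]], Q = [[1, 2, 3], [4]].
Insert 9: appended to row 1. P = [[1, 3, 5, 9], [8]], Q = [[1, 2, 3, 5], [4]].
Insert 6: 6 bumps 9 from row 1; 9 appends to row 2. P = [[1, 3, 5, 6], [8, 9]], Q = [[1, 2, 3, 5], [4, 6]].
Insert 7: appended to row 1. P = [[1, 3, 5, 6, 7], [8, 9]], Q = [[1, 2, 3, 5, 7], [4, 6]].
Insert 2: 2 bumps 3 from row 1; 3 bumps 8 from row 2; 8 starts row 3. P = [[1, 2, 5, 6, 7], [3, 9], [8]], Q = [[1, 2, 3, 5, 7], [4, 6], [8]].
Insert 4: 4 bumps 5 from row 1; 5 bumps 9 from row 2; 9 appends to row 3. P = [[1, 2, 4, 6, 7], [3, 5], [8, 9]], Q = [[1, 2, 3, 5, 7], [4, 6], [8, 9]].

So P = [[1, 2, 4, 6, 7], [3, 5], [8, 9]], Q = [[1, 2, 3, 5, 7], [4, 6], [8, 9]].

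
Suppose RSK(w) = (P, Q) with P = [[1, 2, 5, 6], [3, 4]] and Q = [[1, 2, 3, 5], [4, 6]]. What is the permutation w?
3 4 5 1 6 2

Reverse the RSK construction: for i from n down to 1, find the cell of Q containing i, remove the entry at that cell from P, and reverse-bump it up through P; the value ejected from row 1 is w(i).

Step i=6: Q has 6 at row 2, column 2; remove 4 from row 2 of P and reverse-bump: 4 enters row 1 and ejects 2. So w(6) = 2. P is now [[1, 4, 5, 6], [3]].
Step i=5: Q has 5 at row 1, column 4; remove that cell from P, ejecting 6. So w(5) = 6. P is now [[1, 4, 5], [3]].
Step i=4: Q has 4 at row 2, column 1; remove 3 from row 2 of P and reverse-bump: 3 enters row 1 and ejects 1. So w(4) = 1. P is now [[3, 4, 5]].
Step i=3: Q has 3 at row 1, column 3; remove that cell from P, ejecting 5. So w(3) = 5. P is now [[3, 4]].
Step i=2: Q has 2 at row 1, column 2; remove that cell from P, ejecting 4. So w(2) = 4. P is now [[3]].
Step i=1: Q has 1 at row 1, column 1; remove that cell from P, ejecting 3. So w(1) = 3. P is now [].

So w = 3 4 5 1 6 2.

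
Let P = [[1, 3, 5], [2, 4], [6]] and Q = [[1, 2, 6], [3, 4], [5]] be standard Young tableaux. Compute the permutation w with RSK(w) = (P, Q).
Reverse RSK: for i = n, n-1, ..., 1, locate i in Q, remove the corresponding corner cell from P, and reverse-bump its entry up through P; the value ejected from row 1 is w(i).

So w = 2 6 1 4 3 5.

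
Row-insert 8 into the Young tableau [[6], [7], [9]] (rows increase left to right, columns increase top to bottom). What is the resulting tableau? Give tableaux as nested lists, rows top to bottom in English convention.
[[6, 8], [7], [9]]

8 is larger than every entry of row 1, so it is appended to row 1. The new tableau is [[6, 8], [7], [9]].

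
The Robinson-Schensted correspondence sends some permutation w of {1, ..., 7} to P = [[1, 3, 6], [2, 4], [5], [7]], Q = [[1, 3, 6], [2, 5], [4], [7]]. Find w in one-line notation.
7 2 5 1 4 6 3

Reverse the RSK construction: for i from n down to 1, find the cell of Q containing i, remove the entry at that cell from P, and reverse-bump it up through P; the value ejected from row 1 is w(i).

Step i=7: Q has 7 at row 4, column 1; remove 7 from row 4 of P and reverse-bump: 7 enters row 3 and ejects 5; 5 enters row 2 and ejects 4; 4 enters row 1 and ejects 3. So w(7) = 3. P is now [[1, 4, 6], [2, 5], [7]].
Step i=6: Q has 6 at row 1, column 3; remove that cell from P, ejecting 6. So w(6) = 6. P is now [[1, 4], [2, 5], [7]].
Step i=5: Q has 5 at row 2, column 2; remove 5 from row 2 of P and reverse-bump: 5 enters row 1 and ejects 4. So w(5) = 4. P is now [[1, 5], [2], [7]].
Step i=4: Q has 4 at row 3, column 1; remove 7 from row 3 of P and reverse-bump: 7 enters row 2 and ejects 2; 2 enters row 1 and ejects 1. So w(4) = 1. P is now [[2, 5], [7]].
Step i=3: Q has 3 at row 1, column 2; remove that cell from P, ejecting 5. So w(3) = 5. P is now [[2], [7]].
Step i=2: Q has 2 at row 2, column 1; remove 7 from row 2 of P and reverse-bump: 7 enters row 1 and ejects 2. So w(2) = 2. P is now [[7]].
Step i=1: Q has 1 at row 1, column 1; remove that cell from P, ejecting 7. So w(1) = 7. P is now [].

So w = 7 2 5 1 4 6 3.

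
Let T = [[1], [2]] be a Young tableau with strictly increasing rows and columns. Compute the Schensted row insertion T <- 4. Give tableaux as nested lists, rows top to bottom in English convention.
[[1, 4], [2]]

4 is larger than every entry of row 1, so it is appended to row 1. The new tableau is [[1, 4], [2]].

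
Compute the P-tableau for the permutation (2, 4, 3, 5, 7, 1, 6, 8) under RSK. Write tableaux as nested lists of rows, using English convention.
P = [[1, 3, 5, 6, 8], [2, 7], [4]]

Insert 2: appended to row 1. P = [[2]].
Insert 4: appended to row 1. P = [[2, 4]].
Insert 3: 3 bumps 4 from row 1; 4 starts row 2. P = [[2, 3], [4]].
Insert 5: appended to row 1. P = [[2, 3, 5], [4]].
Insert 7: appended to row 1. P = [[2, 3, 5, 7], [4]].
Insert 1: 1 bumps 2 from row 1; 2 bumps 4 from row 2; 4 starts row 3. P = [[1, 3, 5, 7], [2], [4]].
Insert 6: 6 bumps 7 from row 1; 7 appends to row 2. P = [[1, 3, 5, 6], [2, 7], [4]].
Insert 8: appended to row 1. P = [[1, 3, 5, 6, 8], [2, 7], [4]].

So P = [[1, 3, 5, 6, 8], [2, 7], [4]].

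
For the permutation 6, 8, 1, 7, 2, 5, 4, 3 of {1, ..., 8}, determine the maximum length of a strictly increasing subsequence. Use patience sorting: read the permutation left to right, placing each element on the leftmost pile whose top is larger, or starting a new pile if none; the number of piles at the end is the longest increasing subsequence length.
3

6: new pile. tops = [6]
8: new pile. tops = [6, 8]
1: onto pile 1 (replacing 6). tops = [1, 8]
7: onto pile 2 (replacing 8). tops = [1, 7]
2: onto pile 2 (replacing 7). tops = [1, 2]
5: new pile. tops = [1, 2, 5]
4: onto pile 3 (replacing 5). tops = [1, 2, 4]
3: onto pile 3 (replacing 4). tops = [1, 2, 3]

3 piles, so the longest increasing subsequence has length 3.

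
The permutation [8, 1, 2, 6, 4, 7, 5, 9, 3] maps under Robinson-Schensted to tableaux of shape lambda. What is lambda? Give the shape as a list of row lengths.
Row-insert each entry into an empty tableau.

After inserting 8: P = [[8]].
After inserting 1: P = [[1], [8]].
After inserting 2: P = [[1, 2], [8]].
After inserting 6: P = [[1, 2, 6], [8]].
After inserting 4: P = [[1, 2, 4], [6], [8]].
After inserting 7: P = [[1, 2, 4, 7], [6], [8]].
After inserting 5: P = [[1, 2, 4, 5], [6, 7], [8]].
After inserting 9: P = [[1, 2, 4, 5, 9], [6, 7], [8]].
After inserting 3: P = [[1, 2, 3, 5, 9], [4, 7], [6], [8]].

The final insertion tableau P = [[1, 2, 3, 5, 9], [4, 7], [6], [8]] has shape [5, 2, 1, 1].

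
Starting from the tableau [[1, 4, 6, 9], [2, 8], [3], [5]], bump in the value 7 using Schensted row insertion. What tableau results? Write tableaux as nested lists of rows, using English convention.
In row 1, 7 replaces 9 (the leftmost entry greater than 7); 9 is bumped to row 2. 9 is appended to row 2. The new tableau is [[1, 4, 6, 7], [2, 8, 9], [3], [5]].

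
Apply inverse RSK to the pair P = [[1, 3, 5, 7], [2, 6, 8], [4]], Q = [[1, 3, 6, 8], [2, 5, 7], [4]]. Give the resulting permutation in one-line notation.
4 2 6 1 3 8 5 7

Reverse the RSK construction: for i from n down to 1, find the cell of Q containing i, remove the entry at that cell from P, and reverse-bump it up through P; the value ejected from row 1 is w(i).

Step i=8: Q has 8 at row 1, column 4; remove that cell from P, ejecting 7. So w(8) = 7. P is now [[1, 3, 5], [2, 6, 8], [4]].
Step i=7: Q has 7 at row 2, column 3; remove 8 from row 2 of P and reverse-bump: 8 enters row 1 and ejects 5. So w(7) = 5. P is now [[1, 3, 8], [2, 6], [4]].
Step i=6: Q has 6 at row 1, column 3; remove that cell from P, ejecting 8. So w(6) = 8. P is now [[1, 3], [2, 6], [4]].
Step i=5: Q has 5 at row 2, column 2; remove 6 from row 2 of P and reverse-bump: 6 enters row 1 and ejects 3. So w(5) = 3. P is now [[1, 6], [2], [4]].
Step i=4: Q has 4 at row 3, column 1; remove 4 from row 3 of P and reverse-bump: 4 enters row 2 and ejects 2; 2 enters row 1 and ejects 1. So w(4) = 1. P is now [[2, 6], [4]].
Step i=3: Q has 3 at row 1, column 2; remove that cell from P, ejecting 6. So w(3) = 6. P is now [[2], [4]].
Step i=2: Q has 2 at row 2, column 1; remove 4 from row 2 of P and reverse-bump: 4 enters row 1 and ejects 2. So w(2) = 2. P is now [[4]].
Step i=1: Q has 1 at row 1, column 1; remove that cell from P, ejecting 4. So w(1) = 4. P is now [].

So w = 4 2 6 1 3 8 5 7.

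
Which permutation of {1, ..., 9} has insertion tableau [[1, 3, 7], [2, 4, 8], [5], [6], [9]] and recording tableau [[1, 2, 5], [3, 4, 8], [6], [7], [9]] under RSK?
2 9 1 6 8 5 4 7 3

Reverse the RSK construction: for i from n down to 1, find the cell of Q containing i, remove the entry at that cell from P, and reverse-bump it up through P; the value ejected from row 1 is w(i).

Step i=9: Q has 9 at row 5, column 1; remove 9 from row 5 of P and reverse-bump: 9 enters row 4 and ejects 6; 6 enters row 3 and ejects 5; 5 enters row 2 and ejects 4; 4 enters row 1 and ejects 3. So w(9) = 3. P is now [[1, 4, 7], [2, 5, 8], [6], [9]].
Step i=8: Q has 8 at row 2, column 3; remove 8 from row 2 of P and reverse-bump: 8 enters row 1 and ejects 7. So w(8) = 7. P is now [[1, 4, 8], [2, 5], [6], [9]].
Step i=7: Q has 7 at row 4, column 1; remove 9 from row 4 of P and reverse-bump: 9 enters row 3 and ejects 6; 6 enters row 2 and ejects 5; 5 enters row 1 and ejects 4. So w(7) = 4. P is now [[1, 5, 8], [2, 6], [9]].
Step i=6: Q has 6 at row 3, column 1; remove 9 from row 3 of P and reverse-bump: 9 enters row 2 and ejects 6; 6 enters row 1 and ejects 5. So w(6) = 5. P is now [[1, 6, 8], [2, 9]].
Step i=5: Q has 5 at row 1, column 3; remove that cell from P, ejecting 8. So w(5) = 8. P is now [[1, 6], [2, 9]].
Step i=4: Q has 4 at row 2, column 2; remove 9 from row 2 of P and reverse-bump: 9 enters row 1 and ejects 6. So w(4) = 6. P is now [[1, 9], [2]].
Step i=3: Q has 3 at row 2, column 1; remove 2 from row 2 of P and reverse-bump: 2 enters row 1 and ejects 1. So w(3) = 1. P is now [[2, 9]].
Step i=2: Q has 2 at row 1, column 2; remove that cell from P, ejecting 9. So w(2) = 9. P is now [[2]].
Step i=1: Q has 1 at row 1, column 1; remove that cell from P, ejecting 2. So w(1) = 2. P is now [].

So w = 2 9 1 6 8 5 4 7 3.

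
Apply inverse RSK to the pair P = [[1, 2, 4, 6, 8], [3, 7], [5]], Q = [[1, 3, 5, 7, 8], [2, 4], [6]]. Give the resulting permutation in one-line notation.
5 1 7 3 4 2 6 8

Reverse the RSK construction: for i from n down to 1, find the cell of Q containing i, remove the entry at that cell from P, and reverse-bump it up through P; the value ejected from row 1 is w(i).

Step i=8: Q has 8 at row 1, column 5; remove that cell from P, ejecting 8. So w(8) = 8. P is now [[1, 2, 4, 6], [3, 7], [5]].
Step i=7: Q has 7 at row 1, column 4; remove that cell from P, ejecting 6. So w(7) = 6. P is now [[1, 2, 4], [3, 7], [5]].
Step i=6: Q has 6 at row 3, column 1; remove 5 from row 3 of P and reverse-bump: 5 enters row 2 and ejects 3; 3 enters row 1 and ejects 2. So w(6) = 2. P is now [[1, 3, 4], [5, 7]].
Step i=5: Q has 5 at row 1, column 3; remove that cell from P, ejecting 4. So w(5) = 4. P is now [[1, 3], [5, 7]].
Step i=4: Q has 4 at row 2, column 2; remove 7 from row 2 of P and reverse-bump: 7 enters row 1 and ejects 3. So w(4) = 3. P is now [[1, 7], [5]].
Step i=3: Q has 3 at row 1, column 2; remove that cell from P, ejecting 7. So w(3) = 7. P is now [[1], [5]].
Step i=2: Q has 2 at row 2, column 1; remove 5 from row 2 of P and reverse-bump: 5 enters row 1 and ejects 1. So w(2) = 1. P is now [[5]].
Step i=1: Q has 1 at row 1, column 1; remove that cell from P, ejecting 5. So w(1) = 5. P is now [].

So w = 5 1 7 3 4 2 6 8.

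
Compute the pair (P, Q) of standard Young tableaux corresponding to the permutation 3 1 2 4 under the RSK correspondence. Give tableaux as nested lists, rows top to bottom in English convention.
P = [[1, 2, 4], [3]], Q = [[1, 3, 4], [2]]

Insert each entry of the permutation into P by Schensted row insertion, recording in Q the position of each new cell.

Insert 3: appended to row 1. P = [[3]].
Insert 1: 1 bumps 3 from row 1; 3 starts row 2. P = [[1], [3]].
Insert 2: appended to row 1. P = [[1, 2], [3]].
Insert 4: appended to row 1. P = [[1, 2, 4], [3]].

So P = [[1, 2, 4], [3]], Q = [[1, 3, 4], [2]].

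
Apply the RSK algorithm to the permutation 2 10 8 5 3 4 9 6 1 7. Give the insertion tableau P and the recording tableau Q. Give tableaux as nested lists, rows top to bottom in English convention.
P = [[1, 3, 4, 6, 7], [2, 9], [5], [8], [10]], Q = [[1, 2, 6, 7, 10], [3, 8], [4], [5], [9]]

Insert each entry of the permutation into P by Schensted row insertion, recording in Q the position of each new cell.

Insert 2: appended to row 1. P = [[2]].
Insert 10: appended to row 1. P = [[2, 10]].
Insert 8: 8 bumps 10 from row 1; 10 starts row 2. P = [[2, 8], [10]].
Insert 5: 5 bumps 8 from row 1; 8 bumps 10 from row 2; 10 starts row 3. P = [[2, 5], [8], [10]].
Insert 3: 3 bumps 5 from row 1; 5 bumps 8 from row 2; 8 bumps 10 from row 3; 10 starts row 4. P = [[2, 3], [5], [8], [10]].
Insert 4: appended to row 1. P = [[2, 3, 4], [5], [8], [10]].
Insert 9: appended to row 1. P = [[2, 3, 4, 9], [5], [8], [10]].
Insert 6: 6 bumps 9 from row 1; 9 appends to row 2. P = [[2, 3, 4, 6], [5, 9], [8], [10]].
Insert 1: 1 bumps 2 from row 1; 2 bumps 5 from row 2; 5 bumps 8 from row 3; 8 bumps 10 from row 4; 10 starts row 5. P = [[1, 3, 4, 6], [2, 9], [5], [8], [10]].
Insert 7: appended to row 1. P = [[1, 3, 4, 6, 7], [2, 9], [5], [8], [10]].

So P = [[1, 3, 4, 6, 7], [2, 9], [5], [8], [10]], Q = [[1, 2, 6, 7, 10], [3, 8], [4], [5], [9]].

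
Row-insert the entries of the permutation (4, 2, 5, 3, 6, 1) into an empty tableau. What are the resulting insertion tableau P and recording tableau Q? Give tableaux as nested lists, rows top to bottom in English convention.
Insert each entry of the permutation into P by Schensted row insertion, recording in Q the position of each new cell.

Insert 4: appended to row 1. P = [[4]].
Insert 2: 2 bumps 4 from row 1; 4 starts row 2. P = [[2], [4]].
Insert 5: appended to row 1. P = [[2, 5], [4]].
Insert 3: 3 bumps 5 from row 1; 5 appends to row 2. P = [[2, 3], [4, 5]].
Insert 6: appended to row 1. P = [[2, 3, 6], [4, 5]].
Insert 1: 1 bumps 2 from row 1; 2 bumps 4 from row 2; 4 starts row 3. P = [[1, 3, 6], [2, 5], [4]].

So P = [[1, 3, 6], [2, 5], [4]], Q = [[1, 3, 5], [2, 4], [6]].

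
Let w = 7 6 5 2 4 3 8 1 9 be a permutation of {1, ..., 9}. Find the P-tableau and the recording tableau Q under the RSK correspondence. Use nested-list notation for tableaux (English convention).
Insert each entry of the permutation into P by Schensted row insertion, recording in Q the position of each new cell.

After inserting 7: P = [[7]].
After inserting 6: P = [[6], [7]].
After inserting 5: P = [[5], [6], [7]].
After inserting 2: P = [[2], [5], [6], [7]].
After inserting 4: P = [[2, 4], [5], [6], [7]].
After inserting 3: P = [[2, 3], [4], [5], [6], [7]].
After inserting 8: P = [[2, 3, 8], [4], [5], [6], [7]].
After inserting 1: P = [[1, 3, 8], [2], [4], [5], [6], [7]].
After inserting 9: P = [[1, 3, 8, 9], [2], [4], [5], [6], [7]].

So P = [[1, 3, 8, 9], [2], [4], [5], [6], [7]], Q = [[1, 5, 7, 9], [2], [3], [4], [6], [8]].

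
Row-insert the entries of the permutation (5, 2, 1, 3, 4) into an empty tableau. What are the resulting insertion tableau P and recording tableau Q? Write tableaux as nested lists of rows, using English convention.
Insert each entry of the permutation into P by Schensted row insertion, recording in Q the position of each new cell.

Insert 5: appended to row 1. P = [[5]].
Insert 2: 2 bumps 5 from row 1; 5 starts row 2. P = [[2], [5]].
Insert 1: 1 bumps 2 from row 1; 2 bumps 5 from row 2; 5 starts row 3. P = [[1], [2], [5]].
Insert 3: appended to row 1. P = [[1, 3], [2], [5]].
Insert 4: appended to row 1. P = [[1, 3, 4], [2], [5]].

So P = [[1, 3, 4], [2], [5]], Q = [[1, 4, 5], [2], [3]].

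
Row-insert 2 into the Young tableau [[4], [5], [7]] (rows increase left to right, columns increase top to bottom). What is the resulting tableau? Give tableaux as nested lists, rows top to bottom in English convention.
In row 1, 2 replaces 4 (the leftmost entry greater than 2); 4 is bumped to row 2. In row 2, 4 replaces 5 (the leftmost entry greater than 4); 5 is bumped to row 3. In row 3, 5 replaces 7 (the leftmost entry greater than 5); 7 is bumped to row 4. 7 starts a new row 4. The new tableau is [[2], [4], [5], [7]].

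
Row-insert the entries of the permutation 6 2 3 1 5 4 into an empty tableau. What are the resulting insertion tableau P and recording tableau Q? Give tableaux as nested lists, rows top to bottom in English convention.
P = [[1, 3, 4], [2, 5], [6]], Q = [[1, 3, 5], [2, 6], [4]]

Insert each entry of the permutation into P by Schensted row insertion, recording in Q the position of each new cell.

Insert 6: appended to row 1. P = [[6]], Q = [[1]].
Insert 2: 2 bumps 6 from row 1; 6 starts row 2. P = [[2], [6]], Q = [[1], [2]].
Insert 3: appended to row 1. P = [[2, 3], [6]], Q = [[1, 3], [2]].
Insert 1: 1 bumps 2 from row 1; 2 bumps 6 from row 2; 6 starts row 3. P = [[1, 3], [2], [6]], Q = [[1, 3], [2], [4]].
Insert 5: appended to row 1. P = [[1, 3, 5], [2], [6]], Q = [[1, 3, 5], [2], [4]].
Insert 4: 4 bumps 5 from row 1; 5 appends to row 2. P = [[1, 3, 4], [2, 5], [6]], Q = [[1, 3, 5], [2, 6], [4]].

So P = [[1, 3, 4], [2, 5], [6]], Q = [[1, 3, 5], [2, 6], [4]].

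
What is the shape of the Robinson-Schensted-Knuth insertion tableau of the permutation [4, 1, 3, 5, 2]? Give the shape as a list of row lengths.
[3, 1, 1]

RSK row insertion gives P = [[1, 2, 5], [3], [4]], which has shape [3, 1, 1].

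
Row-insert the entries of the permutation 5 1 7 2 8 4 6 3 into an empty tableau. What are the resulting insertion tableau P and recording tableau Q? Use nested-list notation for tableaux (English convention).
P = [[1, 2, 3, 6], [4, 7, 8], [5]], Q = [[1, 3, 5, 7], [2, 4, 6], [8]]

Insert each entry of the permutation into P by Schensted row insertion, recording in Q the position of each new cell.

Insert 5: appended to row 1. P = [[5]].
Insert 1: 1 bumps 5 from row 1; 5 starts row 2. P = [[1], [5]].
Insert 7: appended to row 1. P = [[1, 7], [5]].
Insert 2: 2 bumps 7 from row 1; 7 appends to row 2. P = [[1, 2], [5, 7]].
Insert 8: appended to row 1. P = [[1, 2, 8], [5, 7]].
Insert 4: 4 bumps 8 from row 1; 8 appends to row 2. P = [[1, 2, 4], [5, 7, 8]].
Insert 6: appended to row 1. P = [[1, 2, 4, 6], [5, 7, 8]].
Insert 3: 3 bumps 4 from row 1; 4 bumps 5 from row 2; 5 starts row 3. P = [[1, 2, 3, 6], [4, 7, 8], [5]].

So P = [[1, 2, 3, 6], [4, 7, 8], [5]], Q = [[1, 3, 5, 7], [2, 4, 6], [8]].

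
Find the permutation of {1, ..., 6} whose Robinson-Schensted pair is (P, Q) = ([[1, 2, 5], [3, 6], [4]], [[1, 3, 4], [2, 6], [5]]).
4 1 3 6 2 5

Reverse the RSK construction: for i from n down to 1, find the cell of Q containing i, remove the entry at that cell from P, and reverse-bump it up through P; the value ejected from row 1 is w(i).

Step i=6: Q has 6 at row 2, column 2; remove 6 from row 2 of P and reverse-bump: 6 enters row 1 and ejects 5. So w(6) = 5. P is now [[1, 2, 6], [3], [4]].
Step i=5: Q has 5 at row 3, column 1; remove 4 from row 3 of P and reverse-bump: 4 enters row 2 and ejects 3; 3 enters row 1 and ejects 2. So w(5) = 2. P is now [[1, 3, 6], [4]].
Step i=4: Q has 4 at row 1, column 3; remove that cell from P, ejecting 6. So w(4) = 6. P is now [[1, 3], [4]].
Step i=3: Q has 3 at row 1, column 2; remove that cell from P, ejecting 3. So w(3) = 3. P is now [[1], [4]].
Step i=2: Q has 2 at row 2, column 1; remove 4 from row 2 of P and reverse-bump: 4 enters row 1 and ejects 1. So w(2) = 1. P is now [[4]].
Step i=1: Q has 1 at row 1, column 1; remove that cell from P, ejecting 4. So w(1) = 4. P is now [].

So w = 4 1 3 6 2 5.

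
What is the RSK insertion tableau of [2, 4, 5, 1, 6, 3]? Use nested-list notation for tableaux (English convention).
P = [[1, 3, 5, 6], [2, 4]]

Insert 2: appended to row 1. P = [[2]].
Insert 4: appended to row 1. P = [[2, 4]].
Insert 5: appended to row 1. P = [[2, 4, 5]].
Insert 1: 1 bumps 2 from row 1; 2 starts row 2. P = [[1, 4, 5], [2]].
Insert 6: appended to row 1. P = [[1, 4, 5, 6], [2]].
Insert 3: 3 bumps 4 from row 1; 4 appends to row 2. P = [[1, 3, 5, 6], [2, 4]].

So P = [[1, 3, 5, 6], [2, 4]].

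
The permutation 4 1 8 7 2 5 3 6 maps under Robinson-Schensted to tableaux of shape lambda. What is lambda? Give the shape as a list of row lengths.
Row-insert each entry into an empty tableau.

After inserting 4: P = [[4]].
After inserting 1: P = [[1], [4]].
After inserting 8: P = [[1, 8], [4]].
After inserting 7: P = [[1, 7], [4, 8]].
After inserting 2: P = [[1, 2], [4, 7], [8]].
After inserting 5: P = [[1, 2, 5], [4, 7], [8]].
After inserting 3: P = [[1, 2, 3], [4, 5], [7], [8]].
After inserting 6: P = [[1, 2, 3, 6], [4, 5], [7], [8]].

The final insertion tableau P = [[1, 2, 3, 6], [4, 5], [7], [8]] has shape [4, 2, 1, 1].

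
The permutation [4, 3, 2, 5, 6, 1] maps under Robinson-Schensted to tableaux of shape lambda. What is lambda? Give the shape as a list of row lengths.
[3, 1, 1, 1]

Row-insert each entry into an empty tableau.

After inserting 4: P = [[4]].
After inserting 3: P = [[3], [4]].
After inserting 2: P = [[2], [3], [4]].
After inserting 5: P = [[2, 5], [3], [4]].
After inserting 6: P = [[2, 5, 6], [3], [4]].
After inserting 1: P = [[1, 5, 6], [2], [3], [4]].

The final insertion tableau P = [[1, 5, 6], [2], [3], [4]] has shape [3, 1, 1, 1].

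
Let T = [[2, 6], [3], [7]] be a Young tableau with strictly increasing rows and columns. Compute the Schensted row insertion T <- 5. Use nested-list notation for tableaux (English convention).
[[2, 5], [3, 6], [7]]

In row 1, 5 replaces 6 (the leftmost entry greater than 5); 6 is bumped to row 2. 6 is appended to row 2. The new tableau is [[2, 5], [3, 6], [7]].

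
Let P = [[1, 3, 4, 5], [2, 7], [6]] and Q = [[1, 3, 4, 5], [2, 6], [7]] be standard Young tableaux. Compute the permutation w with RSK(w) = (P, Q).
6 2 3 4 7 5 1

Reverse the RSK construction: for i from n down to 1, find the cell of Q containing i, remove the entry at that cell from P, and reverse-bump it up through P; the value ejected from row 1 is w(i).

Step i=7: Q has 7 at row 3, column 1; remove 6 from row 3 of P and reverse-bump: 6 enters row 2 and ejects 2; 2 enters row 1 and ejects 1. So w(7) = 1. P is now [[2, 3, 4, 5], [6, 7]].
Step i=6: Q has 6 at row 2, column 2; remove 7 from row 2 of P and reverse-bump: 7 enters row 1 and ejects 5. So w(6) = 5. P is now [[2, 3, 4, 7], [6]].
Step i=5: Q has 5 at row 1, column 4; remove that cell from P, ejecting 7. So w(5) = 7. P is now [[2, 3, 4], [6]].
Step i=4: Q has 4 at row 1, column 3; remove that cell from P, ejecting 4. So w(4) = 4. P is now [[2, 3], [6]].
Step i=3: Q has 3 at row 1, column 2; remove that cell from P, ejecting 3. So w(3) = 3. P is now [[2], [6]].
Step i=2: Q has 2 at row 2, column 1; remove 6 from row 2 of P and reverse-bump: 6 enters row 1 and ejects 2. So w(2) = 2. P is now [[6]].
Step i=1: Q has 1 at row 1, column 1; remove that cell from P, ejecting 6. So w(1) = 6. P is now [].

So w = 6 2 3 4 7 5 1.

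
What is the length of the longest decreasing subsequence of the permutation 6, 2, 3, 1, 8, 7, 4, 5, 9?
3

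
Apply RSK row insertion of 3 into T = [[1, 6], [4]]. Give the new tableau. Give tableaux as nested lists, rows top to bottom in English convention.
In row 1, 3 replaces 6 (the leftmost entry greater than 3); 6 is bumped to row 2. 6 is appended to row 2. The new tableau is [[1, 3], [4, 6]].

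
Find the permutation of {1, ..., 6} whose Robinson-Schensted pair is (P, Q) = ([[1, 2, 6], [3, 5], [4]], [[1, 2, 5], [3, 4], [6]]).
4 5 1 3 6 2

Reverse the RSK construction: for i from n down to 1, find the cell of Q containing i, remove the entry at that cell from P, and reverse-bump it up through P; the value ejected from row 1 is w(i).

Step i=6: Q has 6 at row 3, column 1; remove 4 from row 3 of P and reverse-bump: 4 enters row 2 and ejects 3; 3 enters row 1 and ejects 2. So w(6) = 2. P is now [[1, 3, 6], [4, 5]].
Step i=5: Q has 5 at row 1, column 3; remove that cell from P, ejecting 6. So w(5) = 6. P is now [[1, 3], [4, 5]].
Step i=4: Q has 4 at row 2, column 2; remove 5 from row 2 of P and reverse-bump: 5 enters row 1 and ejects 3. So w(4) = 3. P is now [[1, 5], [4]].
Step i=3: Q has 3 at row 2, column 1; remove 4 from row 2 of P and reverse-bump: 4 enters row 1 and ejects 1. So w(3) = 1. P is now [[4, 5]].
Step i=2: Q has 2 at row 1, column 2; remove that cell from P, ejecting 5. So w(2) = 5. P is now [[4]].
Step i=1: Q has 1 at row 1, column 1; remove that cell from P, ejecting 4. So w(1) = 4. P is now [].

So w = 4 5 1 3 6 2.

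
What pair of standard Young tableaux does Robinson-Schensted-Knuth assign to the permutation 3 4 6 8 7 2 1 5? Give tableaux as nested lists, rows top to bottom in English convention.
P = [[1, 4, 5, 7], [2, 6], [3], [8]], Q = [[1, 2, 3, 4], [5, 8], [6], [7]]

Insert each entry of the permutation into P by Schensted row insertion, recording in Q the position of each new cell.

Insert 3: appended to row 1. P = [[3]], Q = [[1]].
Insert 4: appended to row 1. P = [[3, 4]], Q = [[1, 2]].
Insert 6: appended to row 1. P = [[3, 4, 6]], Q = [[1, 2, 3]].
Insert 8: appended to row 1. P = [[3, 4, 6, 8]], Q = [[1, 2, 3, 4]].
Insert 7: 7 bumps 8 from row 1; 8 starts row 2. P = [[3, 4, 6, 7], [8]], Q = [[1, 2, 3, 4], [5]].
Insert 2: 2 bumps 3 from row 1; 3 bumps 8 from row 2; 8 starts row 3. P = [[2, 4, 6, 7], [3], [8]], Q = [[1, 2, 3, 4], [5], [6]].
Insert 1: 1 bumps 2 from row 1; 2 bumps 3 from row 2; 3 bumps 8 from row 3; 8 starts row 4. P = [[1, 4, 6, 7], [2], [3], [8]], Q = [[1, 2, 3, 4], [5], [6], [7]].
Insert 5: 5 bumps 6 from row 1; 6 appends to row 2. P = [[1, 4, 5, 7], [2, 6], [3], [8]], Q = [[1, 2, 3, 4], [5, 8], [6], [7]].

So P = [[1, 4, 5, 7], [2, 6], [3], [8]], Q = [[1, 2, 3, 4], [5, 8], [6], [7]].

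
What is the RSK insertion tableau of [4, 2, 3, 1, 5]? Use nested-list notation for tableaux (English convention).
P = [[1, 3, 5], [2], [4]]

After inserting 4: P = [[4]].
After inserting 2: P = [[2], [4]].
After inserting 3: P = [[2, 3], [4]].
After inserting 1: P = [[1, 3], [2], [4]].
After inserting 5: P = [[1, 3, 5], [2], [4]].

So P = [[1, 3, 5], [2], [4]].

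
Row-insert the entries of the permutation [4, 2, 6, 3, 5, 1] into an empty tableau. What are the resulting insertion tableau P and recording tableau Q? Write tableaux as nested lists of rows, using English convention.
P = [[1, 3, 5], [2, 6], [4]], Q = [[1, 3, 5], [2, 4], [6]]

Insert each entry of the permutation into P by Schensted row insertion, recording in Q the position of each new cell.

After inserting 4: P = [[4]].
After inserting 2: P = [[2], [4]].
After inserting 6: P = [[2, 6], [4]].
After inserting 3: P = [[2, 3], [4, 6]].
After inserting 5: P = [[2, 3, 5], [4, 6]].
After inserting 1: P = [[1, 3, 5], [2, 6], [4]].

So P = [[1, 3, 5], [2, 6], [4]], Q = [[1, 3, 5], [2, 4], [6]].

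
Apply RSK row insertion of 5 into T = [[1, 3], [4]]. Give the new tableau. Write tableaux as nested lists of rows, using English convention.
[[1, 3, 5], [4]]

5 is larger than every entry of row 1, so it is appended to row 1. The new tableau is [[1, 3, 5], [4]].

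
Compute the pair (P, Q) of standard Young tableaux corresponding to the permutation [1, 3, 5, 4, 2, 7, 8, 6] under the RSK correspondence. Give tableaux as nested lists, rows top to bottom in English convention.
P = [[1, 2, 4, 6, 8], [3, 7], [5]], Q = [[1, 2, 3, 6, 7], [4, 8], [5]]

Insert each entry of the permutation into P by Schensted row insertion, recording in Q the position of each new cell.

Insert 1: appended to row 1. P = [[1]], Q = [[1]].
Insert 3: appended to row 1. P = [[1, 3]], Q = [[1, 2]].
Insert 5: appended to row 1. P = [[1, 3, 5]], Q = [[1, 2, 3]].
Insert 4: 4 bumps 5 from row 1; 5 starts row 2. P = [[1, 3, 4], [5]], Q = [[1, 2, 3], [4]].
Insert 2: 2 bumps 3 from row 1; 3 bumps 5 from row 2; 5 starts row 3. P = [[1, 2, 4], [3], [5]], Q = [[1, 2, 3], [4], [5]].
Insert 7: appended to row 1. P = [[1, 2, 4, 7], [3], [5]], Q = [[1, 2, 3, 6], [4], [5]].
Insert 8: appended to row 1. P = [[1, 2, 4, 7, 8], [3], [5]], Q = [[1, 2, 3, 6, 7], [4], [5]].
Insert 6: 6 bumps 7 from row 1; 7 appends to row 2. P = [[1, 2, 4, 6, 8], [3, 7], [5]], Q = [[1, 2, 3, 6, 7], [4, 8], [5]].

So P = [[1, 2, 4, 6, 8], [3, 7], [5]], Q = [[1, 2, 3, 6, 7], [4, 8], [5]].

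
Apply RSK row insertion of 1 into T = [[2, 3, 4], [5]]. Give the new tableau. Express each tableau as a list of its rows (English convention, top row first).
[[1, 3, 4], [2], [5]]

In row 1, 1 replaces 2 (the leftmost entry greater than 1); 2 is bumped to row 2. In row 2, 2 replaces 5 (the leftmost entry greater than 2); 5 is bumped to row 3. 5 starts a new row 3. The new tableau is [[1, 3, 4], [2], [5]].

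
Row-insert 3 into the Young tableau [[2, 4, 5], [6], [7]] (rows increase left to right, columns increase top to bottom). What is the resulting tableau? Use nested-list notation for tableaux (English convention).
In row 1, 3 replaces 4 (the leftmost entry greater than 3); 4 is bumped to row 2. In row 2, 4 replaces 6 (the leftmost entry greater than 4); 6 is bumped to row 3. In row 3, 6 replaces 7 (the leftmost entry greater than 6); 7 is bumped to row 4. 7 starts a new row 4. The new tableau is [[2, 3, 5], [4], [6], [7]].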